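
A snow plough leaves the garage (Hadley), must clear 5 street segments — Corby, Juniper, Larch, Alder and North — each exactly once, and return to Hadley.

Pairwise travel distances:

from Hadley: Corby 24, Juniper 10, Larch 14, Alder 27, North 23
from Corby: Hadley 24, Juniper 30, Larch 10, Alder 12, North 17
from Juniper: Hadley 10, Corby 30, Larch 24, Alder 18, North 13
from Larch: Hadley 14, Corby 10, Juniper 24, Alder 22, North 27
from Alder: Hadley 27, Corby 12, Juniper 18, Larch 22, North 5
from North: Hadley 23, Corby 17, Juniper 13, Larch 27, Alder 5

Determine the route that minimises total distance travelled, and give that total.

Hadley - Corby - Juniper - Larch - Alder - North - Hadley: 24+30+24+22+5+23 = 128
Hadley - Corby - Juniper - Larch - North - Alder - Hadley: 24+30+24+27+5+27 = 137
Hadley - Corby - Juniper - Alder - Larch - North - Hadley: 24+30+18+22+27+23 = 144
Hadley - Corby - Juniper - Alder - North - Larch - Hadley: 24+30+18+5+27+14 = 118
Hadley - Corby - Juniper - North - Larch - Alder - Hadley: 24+30+13+27+22+27 = 143
Hadley - Corby - Juniper - North - Alder - Larch - Hadley: 24+30+13+5+22+14 = 108
Hadley - Corby - Larch - Juniper - Alder - North - Hadley: 24+10+24+18+5+23 = 104
Hadley - Corby - Larch - Juniper - North - Alder - Hadley: 24+10+24+13+5+27 = 103
Hadley - Corby - Larch - Alder - Juniper - North - Hadley: 24+10+22+18+13+23 = 110
Hadley - Corby - Larch - Alder - North - Juniper - Hadley: 24+10+22+5+13+10 = 84
Hadley - Corby - Larch - North - Juniper - Alder - Hadley: 24+10+27+13+18+27 = 119
Hadley - Corby - Larch - North - Alder - Juniper - Hadley: 24+10+27+5+18+10 = 94
Hadley - Corby - Alder - Juniper - Larch - North - Hadley: 24+12+18+24+27+23 = 128
Hadley - Corby - Alder - Juniper - North - Larch - Hadley: 24+12+18+13+27+14 = 108
… (46 more)
Hadley - Juniper - North - Alder - Corby - Larch - Hadley: 10+13+5+12+10+14 = 64  ← best
The minimum is 64.
One optimal route: Hadley → Juniper → North → Alder → Corby → Larch → Hadley (or its reverse).

Minimum total distance: 64.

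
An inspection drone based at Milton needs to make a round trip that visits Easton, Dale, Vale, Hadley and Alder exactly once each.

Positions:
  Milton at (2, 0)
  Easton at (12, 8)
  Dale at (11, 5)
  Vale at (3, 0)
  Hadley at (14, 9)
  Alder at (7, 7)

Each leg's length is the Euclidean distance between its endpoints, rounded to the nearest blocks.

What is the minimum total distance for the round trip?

31 blocks — the shortest possible round trip.

With 5 stops there are 5!/2 = 60 distinct round trips (a route and its reverse cost the same).
Milton → Easton → Dale → Vale → Hadley → Alder → Milton: 13+3+9+14+7+9 = 55
Milton → Easton → Dale → Vale → Alder → Hadley → Milton: 13+3+9+8+7+15 = 55
Milton → Easton → Dale → Hadley → Vale → Alder → Milton: 13+3+5+14+8+9 = 52
Milton → Easton → Dale → Hadley → Alder → Vale → Milton: 13+3+5+7+8+1 = 37
Milton → Easton → Dale → Alder → Vale → Hadley → Milton: 13+3+4+8+14+15 = 57
Milton → Easton → Dale → Alder → Hadley → Vale → Milton: 13+3+4+7+14+1 = 42
Milton → Easton → Vale → Dale → Hadley → Alder → Milton: 13+12+9+5+7+9 = 55
Milton → Easton → Vale → Dale → Alder → Hadley → Milton: 13+12+9+4+7+15 = 60
Milton → Easton → Vale → Hadley → Dale → Alder → Milton: 13+12+14+5+4+9 = 57
Milton → Easton → Vale → Hadley → Alder → Dale → Milton: 13+12+14+7+4+10 = 60
Milton → Easton → Vale → Alder → Dale → Hadley → Milton: 13+12+8+4+5+15 = 57
Milton → Easton → Vale → Alder → Hadley → Dale → Milton: 13+12+8+7+5+10 = 55
Milton → Easton → Hadley → Dale → Vale → Alder → Milton: 13+2+5+9+8+9 = 46
Milton → Easton → Hadley → Dale → Alder → Vale → Milton: 13+2+5+4+8+1 = 33
… (46 more)
Milton → Dale → Easton → Hadley → Alder → Vale → Milton: 10+3+2+7+8+1 = 31  ← best
The minimum is 31.
One optimal route: Milton → Dale → Easton → Hadley → Alder → Vale → Milton (or its reverse).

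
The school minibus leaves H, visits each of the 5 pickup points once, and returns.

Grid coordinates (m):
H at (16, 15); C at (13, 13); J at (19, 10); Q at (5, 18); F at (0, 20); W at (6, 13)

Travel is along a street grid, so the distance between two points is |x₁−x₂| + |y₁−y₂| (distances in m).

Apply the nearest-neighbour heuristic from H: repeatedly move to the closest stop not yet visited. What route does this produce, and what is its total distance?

H → [C:5 / J:8 / W:12 / Q:14 / F:21] → C (5)
C → [W:7 / J:9 / Q:13 / F:20] → W (7)
W → [Q:6 / F:13 / J:16] → Q (6)
Q → [F:7 / J:22] → F (7)
F → [J:29] → J (29)
Return J→H: 8.
Total = 5 + 7 + 6 + 7 + 29 + 8 = 62.

Total distance 62 m via the nearest-neighbour route H → C → W → Q → F → J → H.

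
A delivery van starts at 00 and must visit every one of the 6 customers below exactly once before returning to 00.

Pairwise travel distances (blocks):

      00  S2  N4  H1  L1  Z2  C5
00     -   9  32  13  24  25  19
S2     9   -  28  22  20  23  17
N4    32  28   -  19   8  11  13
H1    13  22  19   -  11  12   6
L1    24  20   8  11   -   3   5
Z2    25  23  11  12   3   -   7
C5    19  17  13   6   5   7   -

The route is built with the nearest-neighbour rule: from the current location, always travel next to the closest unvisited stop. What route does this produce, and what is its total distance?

77 blocks along 00 → S2 → C5 → L1 → Z2 → N4 → H1 → 00.

From 00: distances to unvisited — S2=9, H1=13, C5=19, L1=24, Z2=25, N4=32. Nearest is S2 (9).
From S2: distances to unvisited — C5=17, L1=20, H1=22, Z2=23, N4=28. Nearest is C5 (17).
From C5: distances to unvisited — L1=5, H1=6, Z2=7, N4=13. Nearest is L1 (5).
From L1: distances to unvisited — Z2=3, N4=8, H1=11. Nearest is Z2 (3).
From Z2: distances to unvisited — N4=11, H1=12. Nearest is N4 (11).
From N4: distances to unvisited — H1=19. Nearest is H1 (19).
Return H1→00: 13.
Total = 9 + 17 + 5 + 3 + 11 + 19 + 13 = 77.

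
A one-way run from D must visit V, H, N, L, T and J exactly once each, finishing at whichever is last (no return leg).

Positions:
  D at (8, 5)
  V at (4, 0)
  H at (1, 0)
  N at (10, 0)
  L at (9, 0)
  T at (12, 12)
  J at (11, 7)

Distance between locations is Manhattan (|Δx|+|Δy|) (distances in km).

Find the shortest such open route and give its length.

Minimum one-way distance = 34 km.

There are 6! = 720 possible orderings.
D - V - H - N - L - T - J: 9+3+9+1+15+6 = 43
D - V - H - N - L - J - T: 9+3+9+1+9+6 = 37
D - V - H - N - T - L - J: 9+3+9+14+15+9 = 59
D - V - H - N - T - J - L: 9+3+9+14+6+9 = 50
D - V - H - N - J - L - T: 9+3+9+8+9+15 = 53
D - V - H - N - J - T - L: 9+3+9+8+6+15 = 50
D - V - H - L - N - T - J: 9+3+8+1+14+6 = 41
D - V - H - L - N - J - T: 9+3+8+1+8+6 = 35
… (712 more)
D - T - J - N - L - V - H: 11+6+8+1+5+3 = 34  ← best
The minimum is 34.
One shortest path: D → T → J → N → L → V → H.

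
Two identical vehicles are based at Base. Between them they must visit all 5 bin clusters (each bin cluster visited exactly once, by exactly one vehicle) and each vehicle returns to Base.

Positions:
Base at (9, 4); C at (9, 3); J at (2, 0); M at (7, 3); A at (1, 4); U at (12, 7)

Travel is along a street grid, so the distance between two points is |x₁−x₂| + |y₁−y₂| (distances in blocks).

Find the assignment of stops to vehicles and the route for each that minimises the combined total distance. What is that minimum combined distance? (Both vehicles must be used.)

Try each way of splitting the stops between the two vehicles (each non-empty) and, for each split, find the best tour for each vehicle:
  {C} + {J, M, A, U}: 2 + 36 = 38
  {J} + {C, M, A, U}: 22 + 30 = 52
  {C, J} + {M, A, U}: 22 + 30 = 52
  {M} + {C, J, A, U}: 6 + 36 = 42
  {C, M} + {J, A, U}: 6 + 36 = 42
  {J, M} + {C, A, U}: 22 + 30 = 52
  … (15 splits in total)
  {C, J, M, A} + {U}: 24 + 12 = 36  ← best
Best: vehicle 1 Base → C → M → J → A → Base = 24; vehicle 2 Base → U → Base = 12; combined 36.

36 blocks — the smallest possible combined total.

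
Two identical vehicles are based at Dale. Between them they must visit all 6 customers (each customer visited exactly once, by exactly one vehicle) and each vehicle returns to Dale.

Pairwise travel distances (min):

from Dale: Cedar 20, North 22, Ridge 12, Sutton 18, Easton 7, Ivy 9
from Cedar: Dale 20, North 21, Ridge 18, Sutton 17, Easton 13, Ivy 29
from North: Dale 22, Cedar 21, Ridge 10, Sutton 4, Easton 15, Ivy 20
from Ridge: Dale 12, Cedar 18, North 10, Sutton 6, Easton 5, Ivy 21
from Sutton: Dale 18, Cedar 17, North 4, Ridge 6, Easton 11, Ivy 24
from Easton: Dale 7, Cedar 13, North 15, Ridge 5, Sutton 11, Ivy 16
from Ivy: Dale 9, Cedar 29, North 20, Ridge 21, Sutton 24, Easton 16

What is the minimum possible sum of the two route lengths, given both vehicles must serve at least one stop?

Minimum combined distance: 81 min.

Try each way of splitting the stops between the two vehicles (each non-empty) and, for each split, find the best tour for each vehicle:
  {Cedar} + {North, Ridge, Sutton, Easton, Ivy}: 40 + 51 = 91
  {North} + {Cedar, Ridge, Sutton, Easton, Ivy}: 44 + 73 = 117
  {Cedar, North} + {Ridge, Sutton, Easton, Ivy}: 63 + 51 = 114
  {Ridge} + {Cedar, North, Sutton, Easton, Ivy}: 24 + 70 = 94
  {Cedar, Ridge} + {North, Sutton, Easton, Ivy}: 50 + 51 = 101
  {North, Ridge} + {Cedar, Sutton, Easton, Ivy}: 44 + 70 = 114
  … (31 splits in total)
  {Cedar, North, Ridge, Sutton, Easton} + {Ivy}: 63 + 18 = 81  ← best
Best: vehicle 1 Dale → Cedar → North → Sutton → Ridge → Easton → Dale = 63; vehicle 2 Dale → Ivy → Dale = 18; combined 81.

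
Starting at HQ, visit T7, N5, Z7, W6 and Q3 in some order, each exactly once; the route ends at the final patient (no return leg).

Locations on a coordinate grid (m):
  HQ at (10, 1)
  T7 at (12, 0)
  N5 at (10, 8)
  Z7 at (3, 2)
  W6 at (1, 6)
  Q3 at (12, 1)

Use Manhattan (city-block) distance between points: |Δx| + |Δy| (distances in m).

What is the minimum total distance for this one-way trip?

Shortest open route: 30 m.

There are 5! = 120 possible orderings.
HQ → T7 → N5 → Z7 → W6 → Q3: 3+10+13+6+16 = 48
HQ → T7 → N5 → Z7 → Q3 → W6: 3+10+13+10+16 = 52
HQ → T7 → N5 → W6 → Z7 → Q3: 3+10+11+6+10 = 40
HQ → T7 → N5 → W6 → Q3 → Z7: 3+10+11+16+10 = 50
HQ → T7 → N5 → Q3 → Z7 → W6: 3+10+9+10+6 = 38
HQ → T7 → N5 → Q3 → W6 → Z7: 3+10+9+16+6 = 44
HQ → T7 → Z7 → N5 → W6 → Q3: 3+11+13+11+16 = 54
HQ → T7 → Z7 → N5 → Q3 → W6: 3+11+13+9+16 = 52
HQ → T7 → Z7 → W6 → N5 → Q3: 3+11+6+11+9 = 40
HQ → T7 → Z7 → W6 → Q3 → N5: 3+11+6+16+9 = 45
HQ → T7 → Z7 → Q3 → N5 → W6: 3+11+10+9+11 = 44
HQ → T7 → Z7 → Q3 → W6 → N5: 3+11+10+16+11 = 51
HQ → T7 → W6 → N5 → Z7 → Q3: 3+17+11+13+10 = 54
HQ → T7 → W6 → N5 → Q3 → Z7: 3+17+11+9+10 = 50
… (106 more)
HQ → T7 → Q3 → N5 → W6 → Z7: 3+1+9+11+6 = 30  ← best
The minimum is 30.
One shortest path: HQ → T7 → Q3 → N5 → W6 → Z7.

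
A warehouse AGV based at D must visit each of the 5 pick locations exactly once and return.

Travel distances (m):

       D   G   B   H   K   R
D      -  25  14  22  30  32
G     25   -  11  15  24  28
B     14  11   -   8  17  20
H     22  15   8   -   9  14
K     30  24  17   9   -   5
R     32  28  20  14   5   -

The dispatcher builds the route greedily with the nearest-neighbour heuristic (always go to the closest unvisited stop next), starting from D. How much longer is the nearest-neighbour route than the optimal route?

Excess over optimum: 3 m.

D: B=14, H=22, G=25, K=30, R=32 ⇒ B
B: H=8, G=11, K=17, R=20 ⇒ H
H: K=9, R=14, G=15 ⇒ K
K: R=5, G=24 ⇒ R
R: G=28 ⇒ G
NN route D → B → H → K → R → G → D costs 89.
Optimal: D → B → G → H → K → R → D costs 86 (by enumerating all 60 distinct tours).
Excess = 89 − 86 = 3.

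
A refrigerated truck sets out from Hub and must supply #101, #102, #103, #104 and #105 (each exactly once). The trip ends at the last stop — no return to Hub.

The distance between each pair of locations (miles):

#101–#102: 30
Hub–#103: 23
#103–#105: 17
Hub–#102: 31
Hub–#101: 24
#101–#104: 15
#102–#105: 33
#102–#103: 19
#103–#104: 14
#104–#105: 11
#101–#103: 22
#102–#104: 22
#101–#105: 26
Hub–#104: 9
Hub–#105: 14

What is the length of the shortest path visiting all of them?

There are 5! = 120 possible orderings.
Hub→#101→#102→#103→#104→#105: 24+30+19+14+11 = 98
Hub→#101→#102→#103→#105→#104: 24+30+19+17+11 = 101
Hub→#101→#102→#104→#103→#105: 24+30+22+14+17 = 107
Hub→#101→#102→#104→#105→#103: 24+30+22+11+17 = 104
Hub→#101→#102→#105→#103→#104: 24+30+33+17+14 = 118
Hub→#101→#102→#105→#104→#103: 24+30+33+11+14 = 112
Hub→#101→#103→#102→#104→#105: 24+22+19+22+11 = 98
Hub→#101→#103→#102→#105→#104: 24+22+19+33+11 = 109
Hub→#101→#103→#104→#102→#105: 24+22+14+22+33 = 115
Hub→#101→#103→#104→#105→#102: 24+22+14+11+33 = 104
Hub→#101→#103→#105→#102→#104: 24+22+17+33+22 = 118
Hub→#101→#103→#105→#104→#102: 24+22+17+11+22 = 96
Hub→#101→#104→#102→#103→#105: 24+15+22+19+17 = 97
Hub→#101→#104→#102→#105→#103: 24+15+22+33+17 = 111
… (106 more)
Hub→#105→#104→#101→#103→#102: 14+11+15+22+19 = 81  ← best
The minimum is 81.
One shortest path: Hub → #105 → #104 → #101 → #103 → #102.

Shortest open route: 81 miles.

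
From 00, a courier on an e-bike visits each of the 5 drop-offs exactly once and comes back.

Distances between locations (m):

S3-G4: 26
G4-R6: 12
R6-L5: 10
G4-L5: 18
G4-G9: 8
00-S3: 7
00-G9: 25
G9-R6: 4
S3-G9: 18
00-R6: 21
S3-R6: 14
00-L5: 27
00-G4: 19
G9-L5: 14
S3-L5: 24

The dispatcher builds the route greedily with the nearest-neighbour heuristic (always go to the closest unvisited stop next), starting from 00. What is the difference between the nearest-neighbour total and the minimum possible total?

Excess over optimum: 6 m.

From 00: S3=7, G4=19, R6=21, G9=25, L5=27 → choose S3 (7).
From S3: R6=14, G9=18, L5=24, G4=26 → choose R6 (14).
From R6: G9=4, L5=10, G4=12 → choose G9 (4).
From G9: G4=8, L5=14 → choose G4 (8).
From G4: L5=18 → choose L5 (18).
NN route 00 → S3 → R6 → G9 → G4 → L5 → 00 costs 78.
Optimal: 00 → S3 → R6 → L5 → G9 → G4 → 00 costs 72 (by enumerating all 60 distinct tours).
Excess = 78 − 72 = 6.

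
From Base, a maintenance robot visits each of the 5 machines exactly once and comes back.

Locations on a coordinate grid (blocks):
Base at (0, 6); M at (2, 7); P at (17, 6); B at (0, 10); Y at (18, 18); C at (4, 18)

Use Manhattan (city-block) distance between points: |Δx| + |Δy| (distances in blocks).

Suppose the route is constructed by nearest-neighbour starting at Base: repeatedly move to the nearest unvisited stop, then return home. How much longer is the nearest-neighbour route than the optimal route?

From Base: M=3, B=4, C=16, P=17, Y=30 → choose M (3).
From M: B=5, C=13, P=16, Y=27 → choose B (5).
From B: C=12, P=21, Y=26 → choose C (12).
From C: Y=14, P=25 → choose Y (14).
From Y: P=13 → choose P (13).
NN route Base → M → B → C → Y → P → Base costs 64.
Optimal: Base → M → P → Y → C → B → Base costs 62 (by enumerating all 60 distinct tours).
Excess = 64 − 62 = 2.

The nearest-neighbour route is 2 blocks longer than optimal.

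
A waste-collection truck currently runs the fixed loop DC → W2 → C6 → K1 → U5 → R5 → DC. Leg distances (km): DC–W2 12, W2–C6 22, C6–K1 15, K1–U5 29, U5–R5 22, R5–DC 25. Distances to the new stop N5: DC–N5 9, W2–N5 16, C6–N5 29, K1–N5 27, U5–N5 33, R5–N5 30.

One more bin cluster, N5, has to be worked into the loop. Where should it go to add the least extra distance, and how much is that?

Insertion cost between consecutive stops i–j is d(i,N5) + d(N5,j) − d(i,j):
  between DC and W2: 9 + 16 − 12 = 13
  between W2 and C6: 16 + 29 − 22 = 23
  between C6 and K1: 29 + 27 − 15 = 41
  between K1 and U5: 27 + 33 − 29 = 31
  between U5 and R5: 33 + 30 − 22 = 41
  between R5 and DC: 30 + 9 − 25 = 14
Cheapest insertion is between DC and W2, adding 13.
New total = 125 + 13 = 138.

Adding 13 km by placing N5 on the DC–W2 leg.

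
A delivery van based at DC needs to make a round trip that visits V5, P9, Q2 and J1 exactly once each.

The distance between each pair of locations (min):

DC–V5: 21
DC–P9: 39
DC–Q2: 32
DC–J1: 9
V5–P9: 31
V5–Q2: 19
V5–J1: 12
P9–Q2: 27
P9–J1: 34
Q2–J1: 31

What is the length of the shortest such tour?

106 min — the shortest possible round trip.

There are 12 distinct closed tours to check (reversals are equivalent).
DC - V5 - P9 - Q2 - J1 - DC: 21+31+27+31+9 = 119
DC - V5 - P9 - J1 - Q2 - DC: 21+31+34+31+32 = 149
DC - V5 - Q2 - P9 - J1 - DC: 21+19+27+34+9 = 110
DC - V5 - Q2 - J1 - P9 - DC: 21+19+31+34+39 = 144
DC - V5 - J1 - P9 - Q2 - DC: 21+12+34+27+32 = 126
DC - V5 - J1 - Q2 - P9 - DC: 21+12+31+27+39 = 130
DC - P9 - V5 - Q2 - J1 - DC: 39+31+19+31+9 = 129
DC - P9 - V5 - J1 - Q2 - DC: 39+31+12+31+32 = 145
DC - P9 - Q2 - V5 - J1 - DC: 39+27+19+12+9 = 106
DC - P9 - J1 - V5 - Q2 - DC: 39+34+12+19+32 = 136
DC - Q2 - V5 - P9 - J1 - DC: 32+19+31+34+9 = 125
DC - Q2 - P9 - V5 - J1 - DC: 32+27+31+12+9 = 111
The minimum is 106.
One optimal route: DC → P9 → Q2 → V5 → J1 → DC (or its reverse).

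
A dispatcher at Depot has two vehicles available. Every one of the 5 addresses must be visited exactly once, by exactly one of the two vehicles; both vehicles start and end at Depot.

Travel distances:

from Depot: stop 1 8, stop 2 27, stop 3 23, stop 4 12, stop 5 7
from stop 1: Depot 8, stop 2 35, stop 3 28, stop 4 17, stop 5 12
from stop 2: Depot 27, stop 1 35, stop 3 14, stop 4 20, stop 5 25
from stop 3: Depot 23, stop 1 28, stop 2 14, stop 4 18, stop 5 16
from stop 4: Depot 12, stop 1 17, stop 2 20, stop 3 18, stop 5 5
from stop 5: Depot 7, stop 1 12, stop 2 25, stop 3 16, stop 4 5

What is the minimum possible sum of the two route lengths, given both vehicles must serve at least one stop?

There are 2^4 − 1 = 15 ways to divide the 5 stops into two non-empty groups. For each, the best each vehicle can do is its own shortest tour through its group:
  {stop 1} + {stop 2, stop 3, stop 4, stop 5}: 16 + 69 = 85
  {stop 2} + {stop 1, stop 3, stop 4, stop 5}: 54 + 66 = 120
  {stop 1, stop 2} + {stop 3, stop 4, stop 5}: 70 + 53 = 123
  {stop 3} + {stop 1, stop 2, stop 4, stop 5}: 46 + 72 = 118
  {stop 1, stop 3} + {stop 2, stop 4, stop 5}: 59 + 59 = 118
  {stop 2, stop 3} + {stop 1, stop 4, stop 5}: 64 + 37 = 101
  … (15 splits in total)
Best: vehicle 1 Depot → stop 1 → Depot = 16; vehicle 2 Depot → stop 3 → stop 2 → stop 4 → stop 5 → Depot = 69; combined 85.

85 — the smallest possible combined total.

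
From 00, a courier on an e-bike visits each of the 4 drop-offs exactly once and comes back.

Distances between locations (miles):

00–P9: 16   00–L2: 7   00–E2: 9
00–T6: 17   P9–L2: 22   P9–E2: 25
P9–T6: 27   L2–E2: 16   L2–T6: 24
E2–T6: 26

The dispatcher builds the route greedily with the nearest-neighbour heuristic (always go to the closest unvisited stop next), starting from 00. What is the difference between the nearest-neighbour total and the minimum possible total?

00: L2=7, E2=9, P9=16, T6=17 ⇒ L2
L2: E2=16, P9=22, T6=24 ⇒ E2
E2: P9=25, T6=26 ⇒ P9
P9: T6=27 ⇒ T6
NN route 00 → L2 → E2 → P9 → T6 → 00 costs 92.
Optimal: 00 → L2 → P9 → T6 → E2 → 00 costs 91 (by enumerating all 12 distinct tours).
Excess = 92 − 91 = 1.

The nearest-neighbour route is 1 miles longer than optimal.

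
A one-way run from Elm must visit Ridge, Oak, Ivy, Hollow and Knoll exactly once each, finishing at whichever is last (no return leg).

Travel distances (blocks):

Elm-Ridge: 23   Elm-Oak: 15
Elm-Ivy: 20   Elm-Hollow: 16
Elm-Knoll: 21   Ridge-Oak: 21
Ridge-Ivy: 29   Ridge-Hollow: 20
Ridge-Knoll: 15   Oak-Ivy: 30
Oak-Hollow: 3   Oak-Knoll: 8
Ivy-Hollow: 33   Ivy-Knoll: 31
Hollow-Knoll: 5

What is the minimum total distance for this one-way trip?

There are 5! = 120 possible orderings.
Elm → Ridge → Oak → Ivy → Hollow → Knoll: 23+21+30+33+5 = 112
Elm → Ridge → Oak → Ivy → Knoll → Hollow: 23+21+30+31+5 = 110
Elm → Ridge → Oak → Hollow → Ivy → Knoll: 23+21+3+33+31 = 111
Elm → Ridge → Oak → Hollow → Knoll → Ivy: 23+21+3+5+31 = 83
Elm → Ridge → Oak → Knoll → Ivy → Hollow: 23+21+8+31+33 = 116
Elm → Ridge → Oak → Knoll → Hollow → Ivy: 23+21+8+5+33 = 90
Elm → Ridge → Ivy → Oak → Hollow → Knoll: 23+29+30+3+5 = 90
Elm → Ridge → Ivy → Oak → Knoll → Hollow: 23+29+30+8+5 = 95
Elm → Ridge → Ivy → Hollow → Oak → Knoll: 23+29+33+3+8 = 96
Elm → Ridge → Ivy → Hollow → Knoll → Oak: 23+29+33+5+8 = 98
Elm → Ridge → Ivy → Knoll → Oak → Hollow: 23+29+31+8+3 = 94
Elm → Ridge → Ivy → Knoll → Hollow → Oak: 23+29+31+5+3 = 91
Elm → Ridge → Hollow → Oak → Ivy → Knoll: 23+20+3+30+31 = 107
Elm → Ridge → Hollow → Oak → Knoll → Ivy: 23+20+3+8+31 = 85
… (106 more)
Elm → Oak → Hollow → Knoll → Ridge → Ivy: 15+3+5+15+29 = 67  ← best
The minimum is 67.
One shortest path: Elm → Oak → Hollow → Knoll → Ridge → Ivy.

Shortest open route: 67 blocks.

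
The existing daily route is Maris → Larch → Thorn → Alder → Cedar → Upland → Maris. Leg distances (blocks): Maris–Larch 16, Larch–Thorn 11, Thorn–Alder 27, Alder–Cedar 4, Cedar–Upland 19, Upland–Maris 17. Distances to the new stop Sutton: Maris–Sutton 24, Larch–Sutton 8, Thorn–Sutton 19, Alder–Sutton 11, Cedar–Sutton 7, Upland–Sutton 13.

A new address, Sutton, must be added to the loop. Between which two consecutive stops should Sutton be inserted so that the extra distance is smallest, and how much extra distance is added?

Insertion cost between consecutive stops i–j is d(i,Sutton) + d(Sutton,j) − d(i,j):
  between Maris and Larch: 24 + 8 − 16 = 16
  between Larch and Thorn: 8 + 19 − 11 = 16
  between Thorn and Alder: 19 + 11 − 27 = 3
  between Alder and Cedar: 11 + 7 − 4 = 14
  between Cedar and Upland: 7 + 13 − 19 = 1
  between Upland and Maris: 13 + 24 − 17 = 20
Cheapest insertion is between Cedar and Upland, adding 1.
New total = 94 + 1 = 95.

Minimum extra distance: 1 blocks, inserting Sutton between Cedar and Upland.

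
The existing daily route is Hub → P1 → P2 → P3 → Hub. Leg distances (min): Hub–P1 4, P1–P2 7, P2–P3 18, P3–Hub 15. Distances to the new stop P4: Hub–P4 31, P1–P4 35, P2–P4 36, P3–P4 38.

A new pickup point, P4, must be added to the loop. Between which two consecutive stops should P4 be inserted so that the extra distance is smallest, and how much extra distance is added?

Minimum extra distance: 54 min, inserting P4 between P3 and Hub.

Insertion cost between consecutive stops i–j is d(i,P4) + d(P4,j) − d(i,j):
  between Hub and P1: 31 + 35 − 4 = 62
  between P1 and P2: 35 + 36 − 7 = 64
  between P2 and P3: 36 + 38 − 18 = 56
  between P3 and Hub: 38 + 31 − 15 = 54
Cheapest insertion is between P3 and Hub, adding 54.
New total = 44 + 54 = 98.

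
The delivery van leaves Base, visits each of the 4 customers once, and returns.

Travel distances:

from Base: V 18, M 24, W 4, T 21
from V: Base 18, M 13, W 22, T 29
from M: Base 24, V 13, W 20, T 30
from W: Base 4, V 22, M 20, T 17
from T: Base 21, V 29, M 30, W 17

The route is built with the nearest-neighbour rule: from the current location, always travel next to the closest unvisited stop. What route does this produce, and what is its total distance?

Nearest-neighbour total = 87; route Base → W → T → V → M → Base.

Base → [W:4 / V:18 / T:21 / M:24] → W (4)
W → [T:17 / M:20 / V:22] → T (17)
T → [V:29 / M:30] → V (29)
V → [M:13] → M (13)
Return M→Base: 24.
Total = 4 + 17 + 29 + 13 + 24 = 87.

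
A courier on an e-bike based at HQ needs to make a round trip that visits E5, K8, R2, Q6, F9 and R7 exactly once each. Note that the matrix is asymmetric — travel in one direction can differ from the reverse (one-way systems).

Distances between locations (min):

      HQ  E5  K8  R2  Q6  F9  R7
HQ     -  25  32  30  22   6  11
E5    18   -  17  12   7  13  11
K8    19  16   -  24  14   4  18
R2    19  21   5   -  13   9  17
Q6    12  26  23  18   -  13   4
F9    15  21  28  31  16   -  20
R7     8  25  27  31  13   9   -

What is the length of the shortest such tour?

HQ-E5-K8-R2-Q6-F9-R7-HQ: 25+17+24+13+13+20+8 = 120
HQ-E5-K8-R2-Q6-R7-F9-HQ: 25+17+24+13+4+9+15 = 107
HQ-E5-K8-R2-F9-Q6-R7-HQ: 25+17+24+9+16+4+8 = 103
HQ-E5-K8-R2-F9-R7-Q6-HQ: 25+17+24+9+20+13+12 = 120
HQ-E5-K8-R2-R7-Q6-F9-HQ: 25+17+24+17+13+13+15 = 124
HQ-E5-K8-R2-R7-F9-Q6-HQ: 25+17+24+17+9+16+12 = 120
HQ-E5-K8-Q6-R2-F9-R7-HQ: 25+17+14+18+9+20+8 = 111
HQ-E5-K8-Q6-R2-R7-F9-HQ: 25+17+14+18+17+9+15 = 115
… (712 more)
HQ-F9-E5-R2-K8-Q6-R7-HQ: 6+21+12+5+14+4+8 = 70  ← best
The minimum is 70.
One optimal route: HQ → F9 → E5 → R2 → K8 → Q6 → R7 → HQ.

Minimum total distance: 70 min.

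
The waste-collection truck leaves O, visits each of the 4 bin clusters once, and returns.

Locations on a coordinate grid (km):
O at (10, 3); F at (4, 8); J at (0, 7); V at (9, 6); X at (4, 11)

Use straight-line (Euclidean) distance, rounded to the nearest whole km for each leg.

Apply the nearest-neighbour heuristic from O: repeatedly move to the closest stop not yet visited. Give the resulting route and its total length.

O → [V:3 / F:8 / X:10 / J:11] → V (3)
V → [F:5 / X:7 / J:9] → F (5)
F → [X:3 / J:4] → X (3)
X → [J:6] → J (6)
Return J→O: 11.
Total = 3 + 5 + 3 + 6 + 11 = 28.

Total distance 28 km via the nearest-neighbour route O → V → F → X → J → O.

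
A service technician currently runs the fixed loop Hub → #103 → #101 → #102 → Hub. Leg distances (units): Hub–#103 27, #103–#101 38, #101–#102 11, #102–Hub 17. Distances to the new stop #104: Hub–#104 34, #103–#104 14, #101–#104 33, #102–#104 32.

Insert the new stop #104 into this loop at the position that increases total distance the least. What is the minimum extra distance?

Minimum extra distance: 9, inserting #104 between #103 and #101.

Insertion cost between consecutive stops i–j is d(i,#104) + d(#104,j) − d(i,j):
  between Hub and #103: 34 + 14 − 27 = 21
  between #103 and #101: 14 + 33 − 38 = 9
  between #101 and #102: 33 + 32 − 11 = 54
  between #102 and Hub: 32 + 34 − 17 = 49
Cheapest insertion is between #103 and #101, adding 9.
New total = 93 + 9 = 102.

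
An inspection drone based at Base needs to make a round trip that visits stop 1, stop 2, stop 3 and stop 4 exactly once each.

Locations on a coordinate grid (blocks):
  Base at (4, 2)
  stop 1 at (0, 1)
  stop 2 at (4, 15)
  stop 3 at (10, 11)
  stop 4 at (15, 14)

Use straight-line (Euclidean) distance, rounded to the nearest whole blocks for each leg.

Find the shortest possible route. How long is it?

47 blocks — the shortest possible round trip.

With 4 stops there are 4!/2 = 12 distinct round trips (a route and its reverse cost the same).
Base→stop 1→stop 2→stop 3→stop 4→Base: 4+15+7+6+16 = 48
Base→stop 1→stop 2→stop 4→stop 3→Base: 4+15+11+6+11 = 47
Base→stop 1→stop 3→stop 2→stop 4→Base: 4+14+7+11+16 = 52
Base→stop 1→stop 3→stop 4→stop 2→Base: 4+14+6+11+13 = 48
Base→stop 1→stop 4→stop 2→stop 3→Base: 4+20+11+7+11 = 53
Base→stop 1→stop 4→stop 3→stop 2→Base: 4+20+6+7+13 = 50
Base→stop 2→stop 1→stop 3→stop 4→Base: 13+15+14+6+16 = 64
Base→stop 2→stop 1→stop 4→stop 3→Base: 13+15+20+6+11 = 65
Base→stop 2→stop 3→stop 1→stop 4→Base: 13+7+14+20+16 = 70
Base→stop 2→stop 4→stop 1→stop 3→Base: 13+11+20+14+11 = 69
Base→stop 3→stop 1→stop 2→stop 4→Base: 11+14+15+11+16 = 67
Base→stop 3→stop 2→stop 1→stop 4→Base: 11+7+15+20+16 = 69
The minimum is 47.
One optimal route: Base → stop 1 → stop 2 → stop 4 → stop 3 → Base (or its reverse).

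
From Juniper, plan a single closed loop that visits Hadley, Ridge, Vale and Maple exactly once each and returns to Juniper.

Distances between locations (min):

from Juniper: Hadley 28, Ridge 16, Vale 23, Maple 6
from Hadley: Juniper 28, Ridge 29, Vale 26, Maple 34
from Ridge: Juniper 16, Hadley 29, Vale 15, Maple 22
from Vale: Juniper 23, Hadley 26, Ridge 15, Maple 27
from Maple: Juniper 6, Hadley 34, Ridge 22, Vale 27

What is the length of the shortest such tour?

Minimum total distance: 97 min.

Juniper→Hadley→Ridge→Vale→Maple→Juniper: 28+29+15+27+6 = 105
Juniper→Hadley→Ridge→Maple→Vale→Juniper: 28+29+22+27+23 = 129
Juniper→Hadley→Vale→Ridge→Maple→Juniper: 28+26+15+22+6 = 97
Juniper→Hadley→Vale→Maple→Ridge→Juniper: 28+26+27+22+16 = 119
Juniper→Hadley→Maple→Ridge→Vale→Juniper: 28+34+22+15+23 = 122
Juniper→Hadley→Maple→Vale→Ridge→Juniper: 28+34+27+15+16 = 120
Juniper→Ridge→Hadley→Vale→Maple→Juniper: 16+29+26+27+6 = 104
Juniper→Ridge→Hadley→Maple→Vale→Juniper: 16+29+34+27+23 = 129
Juniper→Ridge→Vale→Hadley→Maple→Juniper: 16+15+26+34+6 = 97
Juniper→Ridge→Maple→Hadley→Vale→Juniper: 16+22+34+26+23 = 121
Juniper→Vale→Hadley→Ridge→Maple→Juniper: 23+26+29+22+6 = 106
Juniper→Vale→Ridge→Hadley→Maple→Juniper: 23+15+29+34+6 = 107
The minimum is 97.
One optimal route: Juniper → Hadley → Vale → Ridge → Maple → Juniper (or its reverse).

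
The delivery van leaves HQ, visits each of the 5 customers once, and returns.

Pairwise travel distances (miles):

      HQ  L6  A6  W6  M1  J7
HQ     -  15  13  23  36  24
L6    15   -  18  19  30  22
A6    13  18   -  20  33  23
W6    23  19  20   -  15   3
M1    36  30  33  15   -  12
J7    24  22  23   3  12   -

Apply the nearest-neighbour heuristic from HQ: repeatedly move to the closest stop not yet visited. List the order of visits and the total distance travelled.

HQ → [A6:13 / L6:15 / W6:23 / J7:24 / M1:36] → A6 (13)
A6 → [L6:18 / W6:20 / J7:23 / M1:33] → L6 (18)
L6 → [W6:19 / J7:22 / M1:30] → W6 (19)
W6 → [J7:3 / M1:15] → J7 (3)
J7 → [M1:12] → M1 (12)
Return M1→HQ: 36.
Total = 13 + 18 + 19 + 3 + 12 + 36 = 101.

Total distance 101 miles via the nearest-neighbour route HQ → A6 → L6 → W6 → J7 → M1 → HQ.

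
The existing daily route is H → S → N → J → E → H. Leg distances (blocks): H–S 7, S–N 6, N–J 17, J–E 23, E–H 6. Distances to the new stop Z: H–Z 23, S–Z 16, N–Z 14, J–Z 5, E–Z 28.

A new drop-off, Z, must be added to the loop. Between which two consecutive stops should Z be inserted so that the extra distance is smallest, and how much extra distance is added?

Insertion cost between consecutive stops i–j is d(i,Z) + d(Z,j) − d(i,j):
  between H and S: 23 + 16 − 7 = 32
  between S and N: 16 + 14 − 6 = 24
  between N and J: 14 + 5 − 17 = 2
  between J and E: 5 + 28 − 23 = 10
  between E and H: 28 + 23 − 6 = 45
Cheapest insertion is between N and J, adding 2.
New total = 59 + 2 = 61.

Minimum extra distance: 2 blocks, inserting Z between N and J.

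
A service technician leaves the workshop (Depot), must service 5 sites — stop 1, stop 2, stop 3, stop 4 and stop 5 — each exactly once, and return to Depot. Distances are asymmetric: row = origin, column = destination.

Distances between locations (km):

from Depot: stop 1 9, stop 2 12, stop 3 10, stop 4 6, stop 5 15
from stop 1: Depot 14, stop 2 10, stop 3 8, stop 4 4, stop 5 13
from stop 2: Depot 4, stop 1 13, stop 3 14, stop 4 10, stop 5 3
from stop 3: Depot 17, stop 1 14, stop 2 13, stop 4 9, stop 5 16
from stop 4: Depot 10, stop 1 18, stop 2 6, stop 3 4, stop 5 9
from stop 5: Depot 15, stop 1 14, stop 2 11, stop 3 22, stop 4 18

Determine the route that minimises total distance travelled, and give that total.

Depot → stop 1 → stop 2 → stop 3 → stop 4 → stop 5 → Depot: 9+10+14+9+9+15 = 66
Depot → stop 1 → stop 2 → stop 3 → stop 5 → stop 4 → Depot: 9+10+14+16+18+10 = 77
Depot → stop 1 → stop 2 → stop 4 → stop 3 → stop 5 → Depot: 9+10+10+4+16+15 = 64
Depot → stop 1 → stop 2 → stop 4 → stop 5 → stop 3 → Depot: 9+10+10+9+22+17 = 77
Depot → stop 1 → stop 2 → stop 5 → stop 3 → stop 4 → Depot: 9+10+3+22+9+10 = 63
Depot → stop 1 → stop 2 → stop 5 → stop 4 → stop 3 → Depot: 9+10+3+18+4+17 = 61
Depot → stop 1 → stop 3 → stop 2 → stop 4 → stop 5 → Depot: 9+8+13+10+9+15 = 64
Depot → stop 1 → stop 3 → stop 2 → stop 5 → stop 4 → Depot: 9+8+13+3+18+10 = 61
Depot → stop 1 → stop 3 → stop 4 → stop 2 → stop 5 → Depot: 9+8+9+6+3+15 = 50
Depot → stop 1 → stop 3 → stop 4 → stop 5 → stop 2 → Depot: 9+8+9+9+11+4 = 50
Depot → stop 1 → stop 3 → stop 5 → stop 2 → stop 4 → Depot: 9+8+16+11+10+10 = 64
Depot → stop 1 → stop 3 → stop 5 → stop 4 → stop 2 → Depot: 9+8+16+18+6+4 = 61
Depot → stop 1 → stop 4 → stop 2 → stop 3 → stop 5 → Depot: 9+4+6+14+16+15 = 64
Depot → stop 1 → stop 4 → stop 2 → stop 5 → stop 3 → Depot: 9+4+6+3+22+17 = 61
… (106 more)
Depot → stop 1 → stop 4 → stop 3 → stop 2 → stop 5 → Depot: 9+4+4+13+3+15 = 48  ← best
The minimum is 48.
One optimal route: Depot → stop 1 → stop 4 → stop 3 → stop 2 → stop 5 → Depot.

Minimum total distance: 48 km.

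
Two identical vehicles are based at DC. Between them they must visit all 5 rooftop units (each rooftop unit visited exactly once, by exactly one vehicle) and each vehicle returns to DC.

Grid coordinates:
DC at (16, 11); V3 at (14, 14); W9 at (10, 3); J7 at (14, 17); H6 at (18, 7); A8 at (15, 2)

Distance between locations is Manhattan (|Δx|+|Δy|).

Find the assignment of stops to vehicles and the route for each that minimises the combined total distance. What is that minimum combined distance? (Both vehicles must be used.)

50 — the smallest possible combined total.

There are 2^4 − 1 = 15 ways to divide the 5 stops into two non-empty groups. For each, the best each vehicle can do is its own shortest tour through its group:
  {V3} + {W9, J7, H6, A8}: 10 + 46 = 56
  {W9} + {V3, J7, H6, A8}: 28 + 38 = 66
  {V3, W9} + {J7, H6, A8}: 34 + 38 = 72
  {J7} + {V3, W9, H6, A8}: 16 + 40 = 56
  {V3, J7} + {W9, H6, A8}: 16 + 34 = 50
  {W9, J7} + {V3, H6, A8}: 40 + 32 = 72
  … (15 splits in total)
Best: vehicle 1 DC → V3 → J7 → DC = 16; vehicle 2 DC → W9 → A8 → H6 → DC = 34; combined 50.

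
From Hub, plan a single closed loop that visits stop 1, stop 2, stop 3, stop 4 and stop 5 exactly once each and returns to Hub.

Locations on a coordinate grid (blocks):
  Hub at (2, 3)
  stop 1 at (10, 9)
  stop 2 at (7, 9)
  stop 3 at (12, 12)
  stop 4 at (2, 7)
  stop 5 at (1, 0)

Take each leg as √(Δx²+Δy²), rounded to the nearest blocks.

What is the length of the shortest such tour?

Hub - stop 1 - stop 2 - stop 3 - stop 4 - stop 5 - Hub: 10+3+6+11+7+3 = 40
Hub - stop 1 - stop 2 - stop 3 - stop 5 - stop 4 - Hub: 10+3+6+16+7+4 = 46
Hub - stop 1 - stop 2 - stop 4 - stop 3 - stop 5 - Hub: 10+3+5+11+16+3 = 48
Hub - stop 1 - stop 2 - stop 4 - stop 5 - stop 3 - Hub: 10+3+5+7+16+13 = 54
Hub - stop 1 - stop 2 - stop 5 - stop 3 - stop 4 - Hub: 10+3+11+16+11+4 = 55
Hub - stop 1 - stop 2 - stop 5 - stop 4 - stop 3 - Hub: 10+3+11+7+11+13 = 55
Hub - stop 1 - stop 3 - stop 2 - stop 4 - stop 5 - Hub: 10+4+6+5+7+3 = 35
Hub - stop 1 - stop 3 - stop 2 - stop 5 - stop 4 - Hub: 10+4+6+11+7+4 = 42
Hub - stop 1 - stop 3 - stop 4 - stop 2 - stop 5 - Hub: 10+4+11+5+11+3 = 44
Hub - stop 1 - stop 3 - stop 4 - stop 5 - stop 2 - Hub: 10+4+11+7+11+8 = 51
Hub - stop 1 - stop 3 - stop 5 - stop 2 - stop 4 - Hub: 10+4+16+11+5+4 = 50
Hub - stop 1 - stop 3 - stop 5 - stop 4 - stop 2 - Hub: 10+4+16+7+5+8 = 50
Hub - stop 1 - stop 4 - stop 2 - stop 3 - stop 5 - Hub: 10+8+5+6+16+3 = 48
Hub - stop 1 - stop 4 - stop 2 - stop 5 - stop 3 - Hub: 10+8+5+11+16+13 = 63
… (46 more)
The minimum is 35.
One optimal route: Hub → stop 1 → stop 3 → stop 2 → stop 4 → stop 5 → Hub (or its reverse).

35 blocks — the shortest possible round trip.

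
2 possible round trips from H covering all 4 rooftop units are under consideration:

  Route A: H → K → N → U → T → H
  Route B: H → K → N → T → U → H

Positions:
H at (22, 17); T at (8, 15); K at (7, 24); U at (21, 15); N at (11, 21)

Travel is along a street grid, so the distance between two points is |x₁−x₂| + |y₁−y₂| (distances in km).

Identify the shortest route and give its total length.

Route A: 22 + 7 + 16 + 13 + 16 = 74
Route B: 22 + 7 + 9 + 13 + 3 = 54

54 km — Route B is the shortest.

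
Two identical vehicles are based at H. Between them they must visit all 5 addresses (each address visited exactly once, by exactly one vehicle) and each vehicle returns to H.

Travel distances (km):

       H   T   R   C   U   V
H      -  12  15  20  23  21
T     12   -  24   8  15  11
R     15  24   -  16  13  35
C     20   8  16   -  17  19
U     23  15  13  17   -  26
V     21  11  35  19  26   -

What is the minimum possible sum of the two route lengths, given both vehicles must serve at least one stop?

Minimum combined distance: 107 km.

Try each way of splitting the stops between the two vehicles (each non-empty) and, for each split, find the best tour for each vehicle:
  {T} + {R, C, U, V}: 24 + 85 = 109
  {R} + {T, C, U, V}: 30 + 80 = 110
  {T, R} + {C, U, V}: 51 + 80 = 131
  {C} + {T, R, U, V}: 40 + 75 = 115
  {T, C} + {R, U, V}: 40 + 75 = 115
  {R, C} + {T, U, V}: 51 + 70 = 121
  … (15 splits in total)
  {T, R, C, U} + {V}: 65 + 42 = 107  ← best
Best: vehicle 1 H → T → C → U → R → H = 65; vehicle 2 H → V → H = 42; combined 107.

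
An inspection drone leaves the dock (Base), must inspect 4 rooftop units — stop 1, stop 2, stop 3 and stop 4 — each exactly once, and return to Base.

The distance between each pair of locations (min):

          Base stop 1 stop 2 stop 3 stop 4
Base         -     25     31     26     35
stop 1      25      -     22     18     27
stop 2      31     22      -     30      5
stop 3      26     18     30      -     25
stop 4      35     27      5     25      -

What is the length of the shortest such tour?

Shortest round trip = 103 min.

Base → stop 1 → stop 2 → stop 3 → stop 4 → Base: 25+22+30+25+35 = 137
Base → stop 1 → stop 2 → stop 4 → stop 3 → Base: 25+22+5+25+26 = 103
Base → stop 1 → stop 3 → stop 2 → stop 4 → Base: 25+18+30+5+35 = 113
Base → stop 1 → stop 3 → stop 4 → stop 2 → Base: 25+18+25+5+31 = 104
Base → stop 1 → stop 4 → stop 2 → stop 3 → Base: 25+27+5+30+26 = 113
Base → stop 1 → stop 4 → stop 3 → stop 2 → Base: 25+27+25+30+31 = 138
Base → stop 2 → stop 1 → stop 3 → stop 4 → Base: 31+22+18+25+35 = 131
Base → stop 2 → stop 1 → stop 4 → stop 3 → Base: 31+22+27+25+26 = 131
Base → stop 2 → stop 3 → stop 1 → stop 4 → Base: 31+30+18+27+35 = 141
Base → stop 2 → stop 4 → stop 1 → stop 3 → Base: 31+5+27+18+26 = 107
Base → stop 3 → stop 1 → stop 2 → stop 4 → Base: 26+18+22+5+35 = 106
Base → stop 3 → stop 2 → stop 1 → stop 4 → Base: 26+30+22+27+35 = 140
The minimum is 103.
One optimal route: Base → stop 1 → stop 2 → stop 4 → stop 3 → Base (or its reverse).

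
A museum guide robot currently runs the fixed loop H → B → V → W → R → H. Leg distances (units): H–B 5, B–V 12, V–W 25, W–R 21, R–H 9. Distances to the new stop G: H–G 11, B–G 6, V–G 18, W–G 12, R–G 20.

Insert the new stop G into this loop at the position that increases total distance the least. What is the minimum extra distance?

+5 — insert G between V and W.

Insertion cost between consecutive stops i–j is d(i,G) + d(G,j) − d(i,j):
  between H and B: 11 + 6 − 5 = 12
  between B and V: 6 + 18 − 12 = 12
  between V and W: 18 + 12 − 25 = 5
  between W and R: 12 + 20 − 21 = 11
  between R and H: 20 + 11 − 9 = 22
Cheapest insertion is between V and W, adding 5.
New total = 72 + 5 = 77.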